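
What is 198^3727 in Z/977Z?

513

3727 in binary is 111010001111, i.e. 3727 = 2048 + 1024 + 512 + 128 + 8 + 4 + 2 + 1.
198^1 ≡ 198 (mod 977)
198^2 ≡ 198^2 = 39204 ≡ 124 (mod 977)
198^4 ≡ 124^2 = 15376 ≡ 721 (mod 977)
198^8 ≡ 721^2 = 519841 ≡ 77 (mod 977)
198^16 ≡ 77^2 = 5929 ≡ 67 (mod 977)
198^32 ≡ 67^2 = 4489 ≡ 581 (mod 977)
198^64 ≡ 581^2 = 337561 ≡ 496 (mod 977)
198^128 ≡ 496^2 = 246016 ≡ 789 (mod 977)
198^256 ≡ 789^2 = 622521 ≡ 172 (mod 977)
198^512 ≡ 172^2 = 29584 ≡ 274 (mod 977)
198^1024 ≡ 274^2 = 75076 ≡ 824 (mod 977)
198^2048 ≡ 824^2 = 678976 ≡ 938 (mod 977)
198^3727 = 198^2048 * 198^1024 * 198^512 * 198^128 * 198^8 * 198^4 * 198^2 * 198^1 ≡ 938 * 824 * 274 * 789 * 77 * 721 * 124 * 198 (mod 977).
Accumulate the product:
938 * 824 = 772912 ≡ 105
105 * 274 = 28770 ≡ 437
437 * 789 = 344793 ≡ 889
889 * 77 = 68453 ≡ 63
63 * 721 = 45423 ≡ 481
481 * 124 = 59644 ≡ 47
47 * 198 = 9306 ≡ 513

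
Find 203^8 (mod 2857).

153

203^1 ≡ 203 (mod 2857)
203^2 ≡ 203^2 = 41209 ≡ 1211 (mod 2857)
203^4 ≡ 1211^2 = 1466521 ≡ 880 (mod 2857)
203^8 ≡ 880^2 = 774400 ≡ 153 (mod 2857)
So 203^8 ≡ 153 (mod 2857).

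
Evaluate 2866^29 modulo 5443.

636

Using repeated squaring:
29 in binary is 11101, i.e. 29 = 16 + 8 + 4 + 1.
2866^1 ≡ 2866 (mod 5443)
2866^2 ≡ 2866^2 = 8213956 ≡ 469 (mod 5443)
2866^4 ≡ 469^2 = 219961 ≡ 2241 (mod 5443)
2866^8 ≡ 2241^2 = 5022081 ≡ 3635 (mod 5443)
2866^16 ≡ 3635^2 = 13213225 ≡ 3064 (mod 5443)
2866^29 = 2866^16 * 2866^8 * 2866^4 * 2866^1 ≡ 3064 * 3635 * 2241 * 2866 (mod 5443).
Accumulate the product:
3064 * 3635 = 11137640 ≡ 1262
1262 * 2241 = 2828142 ≡ 3225
3225 * 2866 = 9242850 ≡ 636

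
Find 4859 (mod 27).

26

4859 = 179×27 + 26, so 4859 ≡ 26 (mod 27).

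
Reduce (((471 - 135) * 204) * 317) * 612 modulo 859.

546

471 - 135 = 336
336 * 204 = 68544 ≡ 683 (mod 859)
683 * 317 = 216511 ≡ 43 (mod 859)
43 * 612 = 26316 ≡ 546 (mod 859)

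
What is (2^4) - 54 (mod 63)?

(2)^4 ≡ 16 (mod 63)
16 - 54 = -38 ≡ 25 (mod 63)

25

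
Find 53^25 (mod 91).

53

Compute successive squares:
53^1 ≡ 53 (mod 91)
53^2 ≡ 53^2 = 2809 ≡ 79 (mod 91)
53^4 ≡ 79^2 = 6241 ≡ 53 (mod 91)
53^8 ≡ 53^2 = 2809 ≡ 79 (mod 91)
53^16 ≡ 79^2 = 6241 ≡ 53 (mod 91)
53^25 = 53^16 × 53^8 × 53^1 ≡ 53 × 79 × 53 (mod 91).
Accumulate the product:
53 × 79 = 4187 ≡ 1
1 × 53 = 53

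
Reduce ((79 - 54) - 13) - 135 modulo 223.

79 - 54 = 25
25 - 13 = 12
12 - 135 = -123 ≡ 100 (mod 223)

100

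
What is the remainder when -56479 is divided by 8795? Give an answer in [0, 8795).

-56479 = -7×8795 + 5086, so -56479 ≡ 5086 (mod 8795).

5086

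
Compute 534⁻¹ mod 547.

42

547 = 1*534 + 13
534 = 41*13 + 1
13 = 13*1 + 0
gcd(534, 547) = 1, so the inverse exists.
Bézout: 1 = −41*547 + 42*534.
So 534⁻¹ ≡ 42 (mod 547).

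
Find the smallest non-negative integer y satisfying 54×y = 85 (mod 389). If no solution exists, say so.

52

gcd(54, 389) = 1, so a unique solution mod 389 exists.
54⁻¹ ≡ 353 (mod 389).
y ≡ 353×85 ≡ 52 (mod 389).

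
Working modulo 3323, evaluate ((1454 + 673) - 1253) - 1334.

2863

1454 + 673 = 2127
2127 - 1253 = 874
874 - 1334 = -460 ≡ 2863 (mod 3323)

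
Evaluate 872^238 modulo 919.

By square-and-multiply:
238 in binary is 11101110, i.e. 238 = 128 + 64 + 32 + 8 + 4 + 2.
872^1 ≡ 872 (mod 919)
872^2 ≡ 872^2 = 760384 ≡ 371 (mod 919)
872^4 ≡ 371^2 = 137641 ≡ 710 (mod 919)
872^8 ≡ 710^2 = 504100 ≡ 488 (mod 919)
872^16 ≡ 488^2 = 238144 ≡ 123 (mod 919)
872^32 ≡ 123^2 = 15129 ≡ 425 (mod 919)
872^64 ≡ 425^2 = 180625 ≡ 501 (mod 919)
872^128 ≡ 501^2 = 251001 ≡ 114 (mod 919)
872^238 = 872^128 · 872^64 · 872^32 · 872^8 · 872^4 · 872^2 ≡ 114 · 501 · 425 · 488 · 710 · 371 (mod 919).
Accumulate the product:
114 · 501 = 57114 ≡ 136
136 · 425 = 57800 ≡ 822
822 · 488 = 401136 ≡ 452
452 · 710 = 320920 ≡ 189
189 · 371 = 70119 ≡ 275

275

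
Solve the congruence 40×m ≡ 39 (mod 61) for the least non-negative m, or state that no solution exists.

gcd(40, 61) = 1, so a unique solution mod 61 exists.
40⁻¹ ≡ 29 (mod 61).
m ≡ 29×39 ≡ 33 (mod 61).

33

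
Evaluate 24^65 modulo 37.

Compute successive squares:
65 in binary is 1000001, i.e. 65 = 64 + 1.
24^1 ≡ 24 (mod 37)
24^2 ≡ 24^2 = 576 ≡ 21 (mod 37)
24^4 ≡ 21^2 = 441 ≡ 34 (mod 37)
24^8 ≡ 34^2 = 1156 ≡ 9 (mod 37)
24^16 ≡ 9^2 = 81 ≡ 7 (mod 37)
24^32 ≡ 7^2 = 49 ≡ 12 (mod 37)
24^64 ≡ 12^2 = 144 ≡ 33 (mod 37)
24^65 = 24^64 · 24^1 ≡ 33 · 24 (mod 37).
33 · 24 = 792 ≡ 15 (mod 37).

15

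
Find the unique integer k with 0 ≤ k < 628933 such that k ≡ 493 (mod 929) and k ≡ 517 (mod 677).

929⁻¹ mod 677: 929·180 ≡ 1 (mod 677), so 929⁻¹ ≡ 180.
k = 493 + 929·((517 − 493)·180 mod 677) = 493 + 929·258 = 240175.
Check: 240175 mod 929 = 493, 240175 mod 677 = 517. ✓

240175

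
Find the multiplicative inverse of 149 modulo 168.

53

Apply the Euclidean algorithm and back-substitute:
168 = 1·149 + 19
149 = 7·19 + 16
19 = 1·16 + 3
16 = 5·3 + 1
3 = 3·1 + 0
gcd(149, 168) = 1, so the inverse exists.
Back-substitute for 1:
1 = 1·16 − 5·3
  = −5·19 + 6·16
  = 6·149 − 47·19
  = −47·168 + 53·149
So 149⁻¹ ≡ 53 (mod 168).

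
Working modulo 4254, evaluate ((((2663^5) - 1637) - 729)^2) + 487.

(2663)^5 ≡ 1721 (mod 4254)
1721 - 1637 = 84
84 - 729 = -645 ≡ 3609 (mod 4254)
(3609)^2 ≡ 3387 (mod 4254)
3387 + 487 = 3874

3874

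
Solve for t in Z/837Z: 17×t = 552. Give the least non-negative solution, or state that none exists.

771

gcd(17, 837) = 1, so a unique solution mod 837 exists.
17⁻¹ ≡ 197 (mod 837).
t ≡ 197×552 ≡ 771 (mod 837).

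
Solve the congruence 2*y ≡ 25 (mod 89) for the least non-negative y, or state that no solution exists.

gcd(2, 89) = 1, so a unique solution mod 89 exists.
2⁻¹ ≡ 45 (mod 89).
y ≡ 45*25 ≡ 57 (mod 89).

57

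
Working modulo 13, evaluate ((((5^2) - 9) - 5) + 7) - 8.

(5)^2 ≡ 12 (mod 13)
12 - 9 = 3
3 - 5 = -2 ≡ 11 (mod 13)
11 + 7 = 18 ≡ 5 (mod 13)
5 - 8 = -3 ≡ 10 (mod 13)

10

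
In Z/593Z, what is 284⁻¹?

332

593 = 2*284 + 25
284 = 11*25 + 9
25 = 2*9 + 7
9 = 1*7 + 2
7 = 3*2 + 1
2 = 2*1 + 0
gcd(284, 593) = 1, so the inverse exists.
Bézout: 1 = 125*593 − 261*284.
So 284⁻¹ ≡ −261 ≡ 332 (mod 593).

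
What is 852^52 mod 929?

697

852^1 ≡ 852 (mod 929)
852^2 ≡ 852^2 = 725904 ≡ 355 (mod 929)
852^4 ≡ 355^2 = 126025 ≡ 610 (mod 929)
852^8 ≡ 610^2 = 372100 ≡ 500 (mod 929)
852^16 ≡ 500^2 = 250000 ≡ 99 (mod 929)
852^32 ≡ 99^2 = 9801 ≡ 511 (mod 929)
852^52 = 852^32 * 852^16 * 852^4 ≡ 511 * 99 * 610 (mod 929).
Accumulate the product:
511 * 99 = 50589 ≡ 423
423 * 610 = 258030 ≡ 697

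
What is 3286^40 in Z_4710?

Using repeated squaring:
3286^1 ≡ 3286 (mod 4710)
3286^2 ≡ 3286^2 = 10797796 ≡ 2476 (mod 4710)
3286^4 ≡ 2476^2 = 6130576 ≡ 2866 (mod 4710)
3286^8 ≡ 2866^2 = 8213956 ≡ 4426 (mod 4710)
3286^16 ≡ 4426^2 = 19589476 ≡ 586 (mod 4710)
3286^32 ≡ 586^2 = 343396 ≡ 4276 (mod 4710)
3286^40 = 3286^32 * 3286^8 ≡ 4276 * 4426 (mod 4710).
4276 * 4426 = 18925576 ≡ 796 (mod 4710).

796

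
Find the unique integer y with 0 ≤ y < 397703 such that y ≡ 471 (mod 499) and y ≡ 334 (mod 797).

92786

499⁻¹ mod 797: 499*115 ≡ 1 (mod 797), so 499⁻¹ ≡ 115.
y = 471 + 499*((334 − 471)*115 mod 797) = 471 + 499*185 = 92786.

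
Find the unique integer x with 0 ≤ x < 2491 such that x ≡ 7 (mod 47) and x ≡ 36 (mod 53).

195

47⁻¹ mod 53: 47*44 ≡ 1 (mod 53), so 47⁻¹ ≡ 44.
x = 7 + 47*((36 − 7)*44 mod 53) = 7 + 47*4 = 195.
Check: 195 mod 47 = 7, 195 mod 53 = 36. ✓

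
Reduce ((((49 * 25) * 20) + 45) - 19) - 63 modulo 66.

43

49 * 25 = 1225 ≡ 37 (mod 66)
37 * 20 = 740 ≡ 14 (mod 66)
14 + 45 = 59
59 - 19 = 40
40 - 63 = -23 ≡ 43 (mod 66)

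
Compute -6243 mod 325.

-6243 = -20×325 + 257, so -6243 ≡ 257 (mod 325).

257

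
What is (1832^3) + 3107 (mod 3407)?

2796

(1832)^3 ≡ 3096 (mod 3407)
3096 + 3107 = 6203 ≡ 2796 (mod 3407)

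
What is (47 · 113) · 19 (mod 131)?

47 · 113 = 5311 ≡ 71 (mod 131)
71 · 19 = 1349 ≡ 39 (mod 131)

39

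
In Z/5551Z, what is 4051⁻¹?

5551 = 1·4051 + 1500
4051 = 2·1500 + 1051
1500 = 1·1051 + 449
1051 = 2·449 + 153
449 = 2·153 + 143
153 = 1·143 + 10
143 = 14·10 + 3
10 = 3·3 + 1
3 = 3·1 + 0
gcd(4051, 5551) = 1, so the inverse exists.
Bézout: 1 = −1218·5551 + 1669·4051.
So 4051⁻¹ ≡ 1669 (mod 5551).

1669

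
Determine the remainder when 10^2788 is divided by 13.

3

2788 in binary is 101011100100, i.e. 2788 = 2048 + 512 + 128 + 64 + 32 + 4.
10^1 ≡ 10 (mod 13)
10^2 ≡ 10^2 = 100 ≡ 9 (mod 13)
10^4 ≡ 9^2 = 81 ≡ 3 (mod 13)
10^8 ≡ 3^2 = 9 (mod 13)
10^16 ≡ 9^2 = 81 ≡ 3 (mod 13)
10^32 ≡ 3^2 = 9 (mod 13)
10^64 ≡ 9^2 = 81 ≡ 3 (mod 13)
10^128 ≡ 3^2 = 9 (mod 13)
10^256 ≡ 9^2 = 81 ≡ 3 (mod 13)
10^512 ≡ 3^2 = 9 (mod 13)
10^1024 ≡ 9^2 = 81 ≡ 3 (mod 13)
10^2048 ≡ 3^2 = 9 (mod 13)
10^2788 = 10^2048 * 10^512 * 10^128 * 10^64 * 10^32 * 10^4 ≡ 9 * 9 * 9 * 3 * 9 * 3 (mod 13).
Accumulate the product:
9 * 9 = 81 ≡ 3
3 * 9 = 27 ≡ 1
1 * 3 = 3
3 * 9 = 27 ≡ 1
1 * 3 = 3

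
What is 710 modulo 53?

710 = 13·53 + 21, so 710 ≡ 21 (mod 53).

21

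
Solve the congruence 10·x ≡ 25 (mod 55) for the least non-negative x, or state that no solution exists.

8

gcd(10, 55) = 5, and 5 | 25, so solutions exist.
Divide through by 5: 2·x ≡ 5 (mod 11).
2⁻¹ ≡ 6 (mod 11).
x ≡ 6·5 ≡ 8 (mod 11).
The smallest non-negative solution is x = 8.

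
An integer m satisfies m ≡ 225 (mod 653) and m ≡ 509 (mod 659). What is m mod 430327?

653⁻¹ mod 659: 653×549 ≡ 1 (mod 659), so 653⁻¹ ≡ 549.
m = 225 + 653×((509 − 225)×549 mod 659) = 225 + 653×392 = 256201.

256201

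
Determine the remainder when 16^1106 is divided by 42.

4

1106 in binary is 10001010010, i.e. 1106 = 1024 + 64 + 16 + 2.
16^1 ≡ 16 (mod 42)
16^2 ≡ 16^2 = 256 ≡ 4 (mod 42)
16^4 ≡ 4^2 = 16 (mod 42)
16^8 ≡ 16^2 = 256 ≡ 4 (mod 42)
16^16 ≡ 4^2 = 16 (mod 42)
16^32 ≡ 16^2 = 256 ≡ 4 (mod 42)
16^64 ≡ 4^2 = 16 (mod 42)
16^128 ≡ 16^2 = 256 ≡ 4 (mod 42)
16^256 ≡ 4^2 = 16 (mod 42)
16^512 ≡ 16^2 = 256 ≡ 4 (mod 42)
16^1024 ≡ 4^2 = 16 (mod 42)
16^1106 = 16^1024 × 16^64 × 16^16 × 16^2 ≡ 16 × 16 × 16 × 4 (mod 42).
Accumulate the product:
16 × 16 = 256 ≡ 4
4 × 16 = 64 ≡ 22
22 × 4 = 88 ≡ 4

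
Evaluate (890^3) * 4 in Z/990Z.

(890)^3 ≡ 890 (mod 990)
890 * 4 = 3560 ≡ 590 (mod 990)

590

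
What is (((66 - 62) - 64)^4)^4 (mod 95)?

55

66 - 62 = 4
4 - 64 = -60 ≡ 35 (mod 95)
(35)^4 ≡ 5 (mod 95)
(5)^4 ≡ 55 (mod 95)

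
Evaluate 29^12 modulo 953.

504

Compute successive squares:
12 in binary is 1100, i.e. 12 = 8 + 4.
29^1 ≡ 29 (mod 953)
29^2 ≡ 29^2 = 841 (mod 953)
29^4 ≡ 841^2 = 707281 ≡ 155 (mod 953)
29^8 ≡ 155^2 = 24025 ≡ 200 (mod 953)
29^12 = 29^8 * 29^4 ≡ 200 * 155 (mod 953).
200 * 155 = 31000 ≡ 504 (mod 953).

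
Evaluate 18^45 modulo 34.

45 in binary is 101101, i.e. 45 = 32 + 8 + 4 + 1.
18^1 ≡ 18 (mod 34)
18^2 ≡ 18^2 = 324 ≡ 18 (mod 34)
18^4 ≡ 18^2 = 324 ≡ 18 (mod 34)
18^8 ≡ 18^2 = 324 ≡ 18 (mod 34)
18^16 ≡ 18^2 = 324 ≡ 18 (mod 34)
18^32 ≡ 18^2 = 324 ≡ 18 (mod 34)
18^45 = 18^32 × 18^8 × 18^4 × 18^1 ≡ 18 × 18 × 18 × 18 (mod 34).
Accumulate the product:
18 × 18 = 324 ≡ 18
18 × 18 = 324 ≡ 18
18 × 18 = 324 ≡ 18

18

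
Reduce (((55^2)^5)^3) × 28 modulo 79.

28

(55)^2 ≡ 23 (mod 79)
(23)^5 ≡ 55 (mod 79)
(55)^3 ≡ 1 (mod 79)
1 × 28 = 28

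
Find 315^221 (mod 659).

221 in binary is 11011101, i.e. 221 = 128 + 64 + 16 + 8 + 4 + 1.
315^1 ≡ 315 (mod 659)
315^2 ≡ 315^2 = 99225 ≡ 375 (mod 659)
315^4 ≡ 375^2 = 140625 ≡ 258 (mod 659)
315^8 ≡ 258^2 = 66564 ≡ 5 (mod 659)
315^16 ≡ 5^2 = 25 (mod 659)
315^32 ≡ 25^2 = 625 (mod 659)
315^64 ≡ 625^2 = 390625 ≡ 497 (mod 659)
315^128 ≡ 497^2 = 247009 ≡ 543 (mod 659)
315^221 = 315^128 * 315^64 * 315^16 * 315^8 * 315^4 * 315^1 ≡ 543 * 497 * 25 * 5 * 258 * 315 (mod 659).
Accumulate the product:
543 * 497 = 269871 ≡ 340
340 * 25 = 8500 ≡ 592
592 * 5 = 2960 ≡ 324
324 * 258 = 83592 ≡ 558
558 * 315 = 175770 ≡ 476

476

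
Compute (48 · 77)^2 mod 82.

36

48 · 77 = 3696 ≡ 6 (mod 82)
(6)^2 ≡ 36 (mod 82)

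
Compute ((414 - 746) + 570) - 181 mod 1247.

414 - 746 = -332 ≡ 915 (mod 1247)
915 + 570 = 1485 ≡ 238 (mod 1247)
238 - 181 = 57

57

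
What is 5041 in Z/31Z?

5041 = 162·31 + 19, so 5041 ≡ 19 (mod 31).

19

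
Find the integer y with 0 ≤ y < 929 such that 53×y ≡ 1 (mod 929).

298

By the extended Euclidean algorithm:
929 = 17×53 + 28
53 = 1×28 + 25
28 = 1×25 + 3
25 = 8×3 + 1
3 = 3×1 + 0
gcd(53, 929) = 1, so the inverse exists.
Back-substitute for 1:
1 = 1×25 − 8×3
  = −8×28 + 9×25
  = 9×53 − 17×28
  = −17×929 + 298×53
So 53⁻¹ ≡ 298 (mod 929).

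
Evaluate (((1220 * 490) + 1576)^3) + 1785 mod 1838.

1220 * 490 = 597800 ≡ 450 (mod 1838)
450 + 1576 = 2026 ≡ 188 (mod 1838)
(188)^3 ≡ 302 (mod 1838)
302 + 1785 = 2087 ≡ 249 (mod 1838)

249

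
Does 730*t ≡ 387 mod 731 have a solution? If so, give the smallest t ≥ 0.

gcd(730, 731) = 1, so a unique solution mod 731 exists.
730⁻¹ ≡ 730 (mod 731).
t ≡ 730*387 ≡ 344 (mod 731).

344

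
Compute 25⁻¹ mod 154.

37

Apply the Euclidean algorithm and back-substitute:
154 = 6*25 + 4
25 = 6*4 + 1
4 = 4*1 + 0
gcd(25, 154) = 1, so the inverse exists.
Bézout: 1 = −6*154 + 37*25.
So 25⁻¹ ≡ 37 (mod 154).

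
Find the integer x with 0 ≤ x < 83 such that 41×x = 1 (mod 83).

81

Run the extended Euclidean algorithm:
83 = 2·41 + 1
41 = 41·1 + 0
gcd(41, 83) = 1, so the inverse exists.
Back-substitute for 1:
1 = 1·83 − 2·41
So 41⁻¹ ≡ −2 ≡ 81 (mod 83).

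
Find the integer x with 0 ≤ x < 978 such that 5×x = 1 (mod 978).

Run the extended Euclidean algorithm:
978 = 195×5 + 3
5 = 1×3 + 2
3 = 1×2 + 1
2 = 2×1 + 0
gcd(5, 978) = 1, so the inverse exists.
Back-substitute for 1:
1 = 1×3 − 1×2
  = −1×5 + 2×3
  = 2×978 − 391×5
So 5⁻¹ ≡ −391 ≡ 587 (mod 978).

587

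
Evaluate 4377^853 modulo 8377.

853 in binary is 1101010101, i.e. 853 = 512 + 256 + 64 + 16 + 4 + 1.
4377^1 ≡ 4377 (mod 8377)
4377^2 ≡ 4377^2 = 19158129 ≡ 8307 (mod 8377)
4377^4 ≡ 8307^2 = 69006249 ≡ 4900 (mod 8377)
4377^8 ≡ 4900^2 = 24010000 ≡ 1518 (mod 8377)
4377^16 ≡ 1518^2 = 2304324 ≡ 649 (mod 8377)
4377^32 ≡ 649^2 = 421201 ≡ 2351 (mod 8377)
4377^64 ≡ 2351^2 = 5527201 ≡ 6758 (mod 8377)
4377^128 ≡ 6758^2 = 45670564 ≡ 7537 (mod 8377)
4377^256 ≡ 7537^2 = 56806369 ≡ 1932 (mod 8377)
4377^512 ≡ 1932^2 = 3732624 ≡ 4859 (mod 8377)
4377^853 = 4377^512 * 4377^256 * 4377^64 * 4377^16 * 4377^4 * 4377^1 ≡ 4859 * 1932 * 6758 * 649 * 4900 * 4377 (mod 8377).
Accumulate the product:
4859 * 1932 = 9387588 ≡ 5348
5348 * 6758 = 36141784 ≡ 3406
3406 * 649 = 2210494 ≡ 7343
7343 * 4900 = 35980700 ≡ 1485
1485 * 4377 = 6499845 ≡ 7670

7670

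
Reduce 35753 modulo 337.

31

35753 = 106*337 + 31, so 35753 ≡ 31 (mod 337).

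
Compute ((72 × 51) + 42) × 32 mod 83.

75

72 × 51 = 3672 ≡ 20 (mod 83)
20 + 42 = 62
62 × 32 = 1984 ≡ 75 (mod 83)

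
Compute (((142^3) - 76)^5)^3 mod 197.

183

(142)^3 ≡ 90 (mod 197)
90 - 76 = 14
(14)^5 ≡ 14 (mod 197)
(14)^3 ≡ 183 (mod 197)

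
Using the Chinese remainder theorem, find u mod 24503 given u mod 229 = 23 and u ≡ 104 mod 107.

20862

229⁻¹ mod 107: 229×50 ≡ 1 (mod 107), so 229⁻¹ ≡ 50.
u = 23 + 229×((104 − 23)×50 mod 107) = 23 + 229×91 = 20862.
Check: 20862 mod 229 = 23, 20862 mod 107 = 104. ✓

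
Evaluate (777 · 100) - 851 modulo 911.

325

777 · 100 = 77700 ≡ 265 (mod 911)
265 - 851 = -586 ≡ 325 (mod 911)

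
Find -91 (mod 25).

-91 = -4·25 + 9, so -91 ≡ 9 (mod 25).

9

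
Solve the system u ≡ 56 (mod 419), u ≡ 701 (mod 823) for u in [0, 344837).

419⁻¹ mod 823: 419×55 ≡ 1 (mod 823), so 419⁻¹ ≡ 55.
u = 56 + 419×((701 − 56)×55 mod 823) = 56 + 419×86 = 36090.
Check: 36090 mod 419 = 56, 36090 mod 823 = 701. ✓

36090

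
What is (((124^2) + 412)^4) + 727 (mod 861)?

521

(124)^2 ≡ 739 (mod 861)
739 + 412 = 1151 ≡ 290 (mod 861)
(290)^4 ≡ 655 (mod 861)
655 + 727 = 1382 ≡ 521 (mod 861)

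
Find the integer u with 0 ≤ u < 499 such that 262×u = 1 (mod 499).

499 = 1*262 + 237
262 = 1*237 + 25
237 = 9*25 + 12
25 = 2*12 + 1
12 = 12*1 + 0
gcd(262, 499) = 1, so the inverse exists.
Back-substitute for 1:
1 = 1*25 − 2*12
  = −2*237 + 19*25
  = 19*262 − 21*237
  = −21*499 + 40*262
So 262⁻¹ ≡ 40 (mod 499).

40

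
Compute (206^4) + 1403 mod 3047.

1935

(206)^4 ≡ 532 (mod 3047)
532 + 1403 = 1935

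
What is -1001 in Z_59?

-1001 = -17·59 + 2, so -1001 ≡ 2 (mod 59).

2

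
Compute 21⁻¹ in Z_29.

29 = 1·21 + 8
21 = 2·8 + 5
8 = 1·5 + 3
5 = 1·3 + 2
3 = 1·2 + 1
2 = 2·1 + 0
gcd(21, 29) = 1, so the inverse exists.
Back-substitute for 1:
1 = 1·3 − 1·2
  = −1·5 + 2·3
  = 2·8 − 3·5
  = −3·21 + 8·8
  = 8·29 − 11·21
So 21⁻¹ ≡ −11 ≡ 18 (mod 29).

18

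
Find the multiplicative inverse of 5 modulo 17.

17 = 3·5 + 2
5 = 2·2 + 1
2 = 2·1 + 0
gcd(5, 17) = 1, so the inverse exists.
Back-substitute for 1:
1 = 1·5 − 2·2
  = −2·17 + 7·5
So 5⁻¹ ≡ 7 (mod 17).

7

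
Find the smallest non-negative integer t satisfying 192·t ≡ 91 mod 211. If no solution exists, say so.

184

gcd(192, 211) = 1, so a unique solution mod 211 exists.
192⁻¹ ≡ 111 (mod 211).
t ≡ 111·91 ≡ 184 (mod 211).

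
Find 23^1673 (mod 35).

Compute successive squares:
1673 in binary is 11010001001, i.e. 1673 = 1024 + 512 + 128 + 8 + 1.
23^1 ≡ 23 (mod 35)
23^2 ≡ 23^2 = 529 ≡ 4 (mod 35)
23^4 ≡ 4^2 = 16 (mod 35)
23^8 ≡ 16^2 = 256 ≡ 11 (mod 35)
23^16 ≡ 11^2 = 121 ≡ 16 (mod 35)
23^32 ≡ 16^2 = 256 ≡ 11 (mod 35)
23^64 ≡ 11^2 = 121 ≡ 16 (mod 35)
23^128 ≡ 16^2 = 256 ≡ 11 (mod 35)
23^256 ≡ 11^2 = 121 ≡ 16 (mod 35)
23^512 ≡ 16^2 = 256 ≡ 11 (mod 35)
23^1024 ≡ 11^2 = 121 ≡ 16 (mod 35)
23^1673 = 23^1024 * 23^512 * 23^128 * 23^8 * 23^1 ≡ 16 * 11 * 11 * 11 * 23 (mod 35).
Accumulate the product:
16 * 11 = 176 ≡ 1
1 * 11 = 11
11 * 11 = 121 ≡ 16
16 * 23 = 368 ≡ 18

18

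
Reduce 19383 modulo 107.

16

19383 = 181×107 + 16, so 19383 ≡ 16 (mod 107).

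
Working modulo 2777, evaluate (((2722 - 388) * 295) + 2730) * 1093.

459

2722 - 388 = 2334
2334 * 295 = 688530 ≡ 2611 (mod 2777)
2611 + 2730 = 5341 ≡ 2564 (mod 2777)
2564 * 1093 = 2802452 ≡ 459 (mod 2777)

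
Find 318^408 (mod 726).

408 in binary is 110011000, i.e. 408 = 256 + 128 + 16 + 8.
318^1 ≡ 318 (mod 726)
318^2 ≡ 318^2 = 101124 ≡ 210 (mod 726)
318^4 ≡ 210^2 = 44100 ≡ 540 (mod 726)
318^8 ≡ 540^2 = 291600 ≡ 474 (mod 726)
318^16 ≡ 474^2 = 224676 ≡ 342 (mod 726)
318^32 ≡ 342^2 = 116964 ≡ 78 (mod 726)
318^64 ≡ 78^2 = 6084 ≡ 276 (mod 726)
318^128 ≡ 276^2 = 76176 ≡ 672 (mod 726)
318^256 ≡ 672^2 = 451584 ≡ 12 (mod 726)
318^408 = 318^256 * 318^128 * 318^16 * 318^8 ≡ 12 * 672 * 342 * 474 (mod 726).
Accumulate the product:
12 * 672 = 8064 ≡ 78
78 * 342 = 26676 ≡ 540
540 * 474 = 255960 ≡ 408

408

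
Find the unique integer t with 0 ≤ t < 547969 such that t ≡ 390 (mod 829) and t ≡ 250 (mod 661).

829⁻¹ mod 661: 829*421 ≡ 1 (mod 661), so 829⁻¹ ≡ 421.
t = 390 + 829*((250 − 390)*421 mod 661) = 390 + 829*550 = 456340.

456340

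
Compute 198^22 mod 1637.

117

22 in binary is 10110, i.e. 22 = 16 + 4 + 2.
198^1 ≡ 198 (mod 1637)
198^2 ≡ 198^2 = 39204 ≡ 1553 (mod 1637)
198^4 ≡ 1553^2 = 2411809 ≡ 508 (mod 1637)
198^8 ≡ 508^2 = 258064 ≡ 1055 (mod 1637)
198^16 ≡ 1055^2 = 1113025 ≡ 1502 (mod 1637)
198^22 = 198^16 · 198^4 · 198^2 ≡ 1502 · 508 · 1553 (mod 1637).
Accumulate the product:
1502 · 508 = 763016 ≡ 174
174 · 1553 = 270222 ≡ 117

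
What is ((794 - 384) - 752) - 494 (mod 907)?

71

794 - 384 = 410
410 - 752 = -342 ≡ 565 (mod 907)
565 - 494 = 71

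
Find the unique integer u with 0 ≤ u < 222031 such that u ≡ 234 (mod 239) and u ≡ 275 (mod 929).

141483

239⁻¹ mod 929: 239×241 ≡ 1 (mod 929), so 239⁻¹ ≡ 241.
u = 234 + 239×((275 − 234)×241 mod 929) = 234 + 239×591 = 141483.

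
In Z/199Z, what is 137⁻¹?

199 = 1·137 + 62
137 = 2·62 + 13
62 = 4·13 + 10
13 = 1·10 + 3
10 = 3·3 + 1
3 = 3·1 + 0
gcd(137, 199) = 1, so the inverse exists.
Back-substitute for 1:
1 = 1·10 − 3·3
  = −3·13 + 4·10
  = 4·62 − 19·13
  = −19·137 + 42·62
  = 42·199 − 61·137
So 137⁻¹ ≡ −61 ≡ 138 (mod 199).

138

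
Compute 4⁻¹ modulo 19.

19 = 4×4 + 3
4 = 1×3 + 1
3 = 3×1 + 0
gcd(4, 19) = 1, so the inverse exists.
Bézout: 1 = −1×19 + 5×4.
So 4⁻¹ ≡ 5 (mod 19).

5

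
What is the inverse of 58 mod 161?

25

Run the extended Euclidean algorithm:
161 = 2·58 + 45
58 = 1·45 + 13
45 = 3·13 + 6
13 = 2·6 + 1
6 = 6·1 + 0
gcd(58, 161) = 1, so the inverse exists.
Back-substitute for 1:
1 = 1·13 − 2·6
  = −2·45 + 7·13
  = 7·58 − 9·45
  = −9·161 + 25·58
So 58⁻¹ ≡ 25 (mod 161).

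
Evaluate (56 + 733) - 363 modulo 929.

56 + 733 = 789
789 - 363 = 426

426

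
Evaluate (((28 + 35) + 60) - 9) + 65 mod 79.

28 + 35 = 63
63 + 60 = 123 ≡ 44 (mod 79)
44 - 9 = 35
35 + 65 = 100 ≡ 21 (mod 79)

21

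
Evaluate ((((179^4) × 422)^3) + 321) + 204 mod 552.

(179)^4 ≡ 73 (mod 552)
73 × 422 = 30806 ≡ 446 (mod 552)
(446)^3 ≡ 200 (mod 552)
200 + 321 = 521
521 + 204 = 725 ≡ 173 (mod 552)

173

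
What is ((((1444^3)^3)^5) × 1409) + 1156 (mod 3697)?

805

(1444)^3 ≡ 3462 (mod 3697)
(3462)^3 ≡ 2292 (mod 3697)
(2292)^5 ≡ 3130 (mod 3697)
3130 × 1409 = 4410170 ≡ 3346 (mod 3697)
3346 + 1156 = 4502 ≡ 805 (mod 3697)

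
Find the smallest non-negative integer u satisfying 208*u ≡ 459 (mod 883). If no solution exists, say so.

gcd(208, 883) = 1, so a unique solution mod 883 exists.
208⁻¹ ≡ 225 (mod 883).
u ≡ 225*459 ≡ 847 (mod 883).

847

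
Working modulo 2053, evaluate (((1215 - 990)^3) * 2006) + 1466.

848

1215 - 990 = 225
(225)^3 ≡ 581 (mod 2053)
581 * 2006 = 1165486 ≡ 1435 (mod 2053)
1435 + 1466 = 2901 ≡ 848 (mod 2053)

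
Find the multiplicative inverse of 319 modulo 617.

Apply the Euclidean algorithm and back-substitute:
617 = 1×319 + 298
319 = 1×298 + 21
298 = 14×21 + 4
21 = 5×4 + 1
4 = 4×1 + 0
gcd(319, 617) = 1, so the inverse exists.
Back-substitute for 1:
1 = 1×21 − 5×4
  = −5×298 + 71×21
  = 71×319 − 76×298
  = −76×617 + 147×319
So 319⁻¹ ≡ 147 (mod 617).

147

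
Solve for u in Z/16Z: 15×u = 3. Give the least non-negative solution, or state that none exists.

gcd(15, 16) = 1, so a unique solution mod 16 exists.
15⁻¹ ≡ 15 (mod 16).
u ≡ 15×3 ≡ 13 (mod 16).

13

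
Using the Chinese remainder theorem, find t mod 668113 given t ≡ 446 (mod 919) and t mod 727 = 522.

153919

919⁻¹ mod 727: 919·337 ≡ 1 (mod 727), so 919⁻¹ ≡ 337.
t = 446 + 919·((522 − 446)·337 mod 727) = 446 + 919·167 = 153919.
Check: 153919 mod 919 = 446, 153919 mod 727 = 522. ✓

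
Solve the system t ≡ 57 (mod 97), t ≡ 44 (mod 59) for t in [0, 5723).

5295

97⁻¹ mod 59: 97·14 ≡ 1 (mod 59), so 97⁻¹ ≡ 14.
t = 57 + 97·((44 − 57)·14 mod 59) = 57 + 97·54 = 5295.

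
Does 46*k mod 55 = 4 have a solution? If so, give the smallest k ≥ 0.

24

gcd(46, 55) = 1, so a unique solution mod 55 exists.
46⁻¹ ≡ 6 (mod 55).
k ≡ 6*4 ≡ 24 (mod 55).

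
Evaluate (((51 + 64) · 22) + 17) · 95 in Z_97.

51 + 64 = 115 ≡ 18 (mod 97)
18 · 22 = 396 ≡ 8 (mod 97)
8 + 17 = 25
25 · 95 = 2375 ≡ 47 (mod 97)

47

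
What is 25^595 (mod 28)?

By square-and-multiply:
595 in binary is 1001010011, i.e. 595 = 512 + 64 + 16 + 2 + 1.
25^1 ≡ 25 (mod 28)
25^2 ≡ 25^2 = 625 ≡ 9 (mod 28)
25^4 ≡ 9^2 = 81 ≡ 25 (mod 28)
25^8 ≡ 25^2 = 625 ≡ 9 (mod 28)
25^16 ≡ 9^2 = 81 ≡ 25 (mod 28)
25^32 ≡ 25^2 = 625 ≡ 9 (mod 28)
25^64 ≡ 9^2 = 81 ≡ 25 (mod 28)
25^128 ≡ 25^2 = 625 ≡ 9 (mod 28)
25^256 ≡ 9^2 = 81 ≡ 25 (mod 28)
25^512 ≡ 25^2 = 625 ≡ 9 (mod 28)
25^595 = 25^512 * 25^64 * 25^16 * 25^2 * 25^1 ≡ 9 * 25 * 25 * 9 * 25 (mod 28).
Accumulate the product:
9 * 25 = 225 ≡ 1
1 * 25 = 25
25 * 9 = 225 ≡ 1
1 * 25 = 25

25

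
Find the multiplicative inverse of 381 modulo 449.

Apply the Euclidean algorithm and back-substitute:
449 = 1×381 + 68
381 = 5×68 + 41
68 = 1×41 + 27
41 = 1×27 + 14
27 = 1×14 + 13
14 = 1×13 + 1
13 = 13×1 + 0
gcd(381, 449) = 1, so the inverse exists.
Bézout: 1 = −28×449 + 33×381.
So 381⁻¹ ≡ 33 (mod 449).

33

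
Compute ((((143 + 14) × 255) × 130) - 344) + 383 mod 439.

244

143 + 14 = 157
157 × 255 = 40035 ≡ 86 (mod 439)
86 × 130 = 11180 ≡ 205 (mod 439)
205 - 344 = -139 ≡ 300 (mod 439)
300 + 383 = 683 ≡ 244 (mod 439)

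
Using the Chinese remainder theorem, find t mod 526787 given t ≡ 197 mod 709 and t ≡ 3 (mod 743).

709⁻¹ mod 743: 709·590 ≡ 1 (mod 743), so 709⁻¹ ≡ 590.
t = 197 + 709·((3 − 197)·590 mod 743) = 197 + 709·705 = 500042.
Check: 500042 mod 709 = 197, 500042 mod 743 = 3. ✓

500042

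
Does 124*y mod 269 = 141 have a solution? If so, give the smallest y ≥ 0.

25

gcd(124, 269) = 1, so a unique solution mod 269 exists.
124⁻¹ ≡ 128 (mod 269).
y ≡ 128*141 ≡ 25 (mod 269).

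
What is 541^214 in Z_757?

By square-and-multiply:
541^1 ≡ 541 (mod 757)
541^2 ≡ 541^2 = 292681 ≡ 479 (mod 757)
541^4 ≡ 479^2 = 229441 ≡ 70 (mod 757)
541^8 ≡ 70^2 = 4900 ≡ 358 (mod 757)
541^16 ≡ 358^2 = 128164 ≡ 231 (mod 757)
541^32 ≡ 231^2 = 53361 ≡ 371 (mod 757)
541^64 ≡ 371^2 = 137641 ≡ 624 (mod 757)
541^128 ≡ 624^2 = 389376 ≡ 278 (mod 757)
541^214 = 541^128 · 541^64 · 541^16 · 541^4 · 541^2 ≡ 278 · 624 · 231 · 70 · 479 (mod 757).
Accumulate the product:
278 · 624 = 173472 ≡ 119
119 · 231 = 27489 ≡ 237
237 · 70 = 16590 ≡ 693
693 · 479 = 331947 ≡ 381

381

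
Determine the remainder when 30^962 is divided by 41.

962 in binary is 1111000010, i.e. 962 = 512 + 256 + 128 + 64 + 2.
30^1 ≡ 30 (mod 41)
30^2 ≡ 30^2 = 900 ≡ 39 (mod 41)
30^4 ≡ 39^2 = 1521 ≡ 4 (mod 41)
30^8 ≡ 4^2 = 16 (mod 41)
30^16 ≡ 16^2 = 256 ≡ 10 (mod 41)
30^32 ≡ 10^2 = 100 ≡ 18 (mod 41)
30^64 ≡ 18^2 = 324 ≡ 37 (mod 41)
30^128 ≡ 37^2 = 1369 ≡ 16 (mod 41)
30^256 ≡ 16^2 = 256 ≡ 10 (mod 41)
30^512 ≡ 10^2 = 100 ≡ 18 (mod 41)
30^962 = 30^512 × 30^256 × 30^128 × 30^64 × 30^2 ≡ 18 × 10 × 16 × 37 × 39 (mod 41).
Accumulate the product:
18 × 10 = 180 ≡ 16
16 × 16 = 256 ≡ 10
10 × 37 = 370 ≡ 1
1 × 39 = 39

39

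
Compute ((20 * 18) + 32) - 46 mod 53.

20 * 18 = 360 ≡ 42 (mod 53)
42 + 32 = 74 ≡ 21 (mod 53)
21 - 46 = -25 ≡ 28 (mod 53)

28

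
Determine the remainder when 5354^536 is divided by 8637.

536 in binary is 1000011000, i.e. 536 = 512 + 16 + 8.
5354^1 ≡ 5354 (mod 8637)
5354^2 ≡ 5354^2 = 28665316 ≡ 7750 (mod 8637)
5354^4 ≡ 7750^2 = 60062500 ≡ 802 (mod 8637)
5354^8 ≡ 802^2 = 643204 ≡ 4066 (mod 8637)
5354^16 ≡ 4066^2 = 16532356 ≡ 1138 (mod 8637)
5354^32 ≡ 1138^2 = 1295044 ≡ 8131 (mod 8637)
5354^64 ≡ 8131^2 = 66113161 ≡ 5563 (mod 8637)
5354^128 ≡ 5563^2 = 30946969 ≡ 598 (mod 8637)
5354^256 ≡ 598^2 = 357604 ≡ 3487 (mod 8637)
5354^512 ≡ 3487^2 = 12159169 ≡ 6910 (mod 8637)
5354^536 = 5354^512 · 5354^16 · 5354^8 ≡ 6910 · 1138 · 4066 (mod 8637).
Accumulate the product:
6910 · 1138 = 7863580 ≡ 3910
3910 · 4066 = 15898060 ≡ 5980

5980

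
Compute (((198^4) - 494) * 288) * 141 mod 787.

(198)^4 ≡ 67 (mod 787)
67 - 494 = -427 ≡ 360 (mod 787)
360 * 288 = 103680 ≡ 583 (mod 787)
583 * 141 = 82203 ≡ 355 (mod 787)

355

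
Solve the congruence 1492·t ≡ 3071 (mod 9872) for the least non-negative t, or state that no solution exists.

gcd(1492, 9872) = 4, and 4 does not divide 3071.
So the congruence has no solution.

no solution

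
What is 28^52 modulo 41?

4

By square-and-multiply:
28^1 ≡ 28 (mod 41)
28^2 ≡ 28^2 = 784 ≡ 5 (mod 41)
28^4 ≡ 5^2 = 25 (mod 41)
28^8 ≡ 25^2 = 625 ≡ 10 (mod 41)
28^16 ≡ 10^2 = 100 ≡ 18 (mod 41)
28^32 ≡ 18^2 = 324 ≡ 37 (mod 41)
28^52 = 28^32 · 28^16 · 28^4 ≡ 37 · 18 · 25 (mod 41).
Accumulate the product:
37 · 18 = 666 ≡ 10
10 · 25 = 250 ≡ 4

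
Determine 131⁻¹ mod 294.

Run the extended Euclidean algorithm:
294 = 2*131 + 32
131 = 4*32 + 3
32 = 10*3 + 2
3 = 1*2 + 1
2 = 2*1 + 0
gcd(131, 294) = 1, so the inverse exists.
Bézout: 1 = −45*294 + 101*131.
So 131⁻¹ ≡ 101 (mod 294).

101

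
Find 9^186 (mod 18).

9

Using repeated squaring:
186 in binary is 10111010, i.e. 186 = 128 + 32 + 16 + 8 + 2.
9^1 ≡ 9 (mod 18)
9^2 ≡ 9^2 = 81 ≡ 9 (mod 18)
9^4 ≡ 9^2 = 81 ≡ 9 (mod 18)
9^8 ≡ 9^2 = 81 ≡ 9 (mod 18)
9^16 ≡ 9^2 = 81 ≡ 9 (mod 18)
9^32 ≡ 9^2 = 81 ≡ 9 (mod 18)
9^64 ≡ 9^2 = 81 ≡ 9 (mod 18)
9^128 ≡ 9^2 = 81 ≡ 9 (mod 18)
9^186 = 9^128 * 9^32 * 9^16 * 9^8 * 9^2 ≡ 9 * 9 * 9 * 9 * 9 (mod 18).
Accumulate the product:
9 * 9 = 81 ≡ 9
9 * 9 = 81 ≡ 9
9 * 9 = 81 ≡ 9
9 * 9 = 81 ≡ 9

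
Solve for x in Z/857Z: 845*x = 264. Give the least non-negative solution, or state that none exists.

gcd(845, 857) = 1, so a unique solution mod 857 exists.
845⁻¹ ≡ 357 (mod 857).
x ≡ 357*264 ≡ 835 (mod 857).

835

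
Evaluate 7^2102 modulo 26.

By square-and-multiply:
7^1 ≡ 7 (mod 26)
7^2 ≡ 7^2 = 49 ≡ 23 (mod 26)
7^4 ≡ 23^2 = 529 ≡ 9 (mod 26)
7^8 ≡ 9^2 = 81 ≡ 3 (mod 26)
7^16 ≡ 3^2 = 9 (mod 26)
7^32 ≡ 9^2 = 81 ≡ 3 (mod 26)
7^64 ≡ 3^2 = 9 (mod 26)
7^128 ≡ 9^2 = 81 ≡ 3 (mod 26)
7^256 ≡ 3^2 = 9 (mod 26)
7^512 ≡ 9^2 = 81 ≡ 3 (mod 26)
7^1024 ≡ 3^2 = 9 (mod 26)
7^2048 ≡ 9^2 = 81 ≡ 3 (mod 26)
7^2102 = 7^2048 × 7^32 × 7^16 × 7^4 × 7^2 ≡ 3 × 3 × 9 × 9 × 23 (mod 26).
Accumulate the product:
3 × 3 = 9
9 × 9 = 81 ≡ 3
3 × 9 = 27 ≡ 1
1 × 23 = 23

23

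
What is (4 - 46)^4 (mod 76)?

4 - 46 = -42 ≡ 34 (mod 76)
(34)^4 ≡ 28 (mod 76)

28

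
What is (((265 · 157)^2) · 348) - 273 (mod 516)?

265 · 157 = 41605 ≡ 325 (mod 516)
(325)^2 ≡ 361 (mod 516)
361 · 348 = 125628 ≡ 240 (mod 516)
240 - 273 = -33 ≡ 483 (mod 516)

483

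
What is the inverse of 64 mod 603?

Apply the Euclidean algorithm and back-substitute:
603 = 9*64 + 27
64 = 2*27 + 10
27 = 2*10 + 7
10 = 1*7 + 3
7 = 2*3 + 1
3 = 3*1 + 0
gcd(64, 603) = 1, so the inverse exists.
Bézout: 1 = 19*603 − 179*64.
So 64⁻¹ ≡ −179 ≡ 424 (mod 603).

424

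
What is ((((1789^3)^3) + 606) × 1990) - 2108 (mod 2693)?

1064

(1789)^3 ≡ 2040 (mod 2693)
(2040)^3 ≡ 351 (mod 2693)
351 + 606 = 957
957 × 1990 = 1904430 ≡ 479 (mod 2693)
479 - 2108 = -1629 ≡ 1064 (mod 2693)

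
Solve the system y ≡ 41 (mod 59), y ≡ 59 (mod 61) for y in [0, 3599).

3109

59⁻¹ mod 61: 59*30 ≡ 1 (mod 61), so 59⁻¹ ≡ 30.
y = 41 + 59*((59 − 41)*30 mod 61) = 41 + 59*52 = 3109.
Check: 3109 mod 59 = 41, 3109 mod 61 = 59. ✓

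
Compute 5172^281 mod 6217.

3823

By square-and-multiply:
5172^1 ≡ 5172 (mod 6217)
5172^2 ≡ 5172^2 = 26749584 ≡ 4050 (mod 6217)
5172^4 ≡ 4050^2 = 16402500 ≡ 2054 (mod 6217)
5172^8 ≡ 2054^2 = 4218916 ≡ 3790 (mod 6217)
5172^16 ≡ 3790^2 = 14364100 ≡ 2830 (mod 6217)
5172^32 ≡ 2830^2 = 8008900 ≡ 1404 (mod 6217)
5172^64 ≡ 1404^2 = 1971216 ≡ 427 (mod 6217)
5172^128 ≡ 427^2 = 182329 ≡ 2036 (mod 6217)
5172^256 ≡ 2036^2 = 4145296 ≡ 4774 (mod 6217)
5172^281 = 5172^256 * 5172^16 * 5172^8 * 5172^1 ≡ 4774 * 2830 * 3790 * 5172 (mod 6217).
Accumulate the product:
4774 * 2830 = 13510420 ≡ 879
879 * 3790 = 3331410 ≡ 5315
5315 * 5172 = 27489180 ≡ 3823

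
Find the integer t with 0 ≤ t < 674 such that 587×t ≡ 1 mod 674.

643

674 = 1×587 + 87
587 = 6×87 + 65
87 = 1×65 + 22
65 = 2×22 + 21
22 = 1×21 + 1
21 = 21×1 + 0
gcd(587, 674) = 1, so the inverse exists.
Bézout: 1 = 27×674 − 31×587.
So 587⁻¹ ≡ −31 ≡ 643 (mod 674).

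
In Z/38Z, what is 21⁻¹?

29

38 = 1·21 + 17
21 = 1·17 + 4
17 = 4·4 + 1
4 = 4·1 + 0
gcd(21, 38) = 1, so the inverse exists.
Back-substitute for 1:
1 = 1·17 − 4·4
  = −4·21 + 5·17
  = 5·38 − 9·21
So 21⁻¹ ≡ −9 ≡ 29 (mod 38).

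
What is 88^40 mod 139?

54

Compute successive squares:
40 in binary is 101000, i.e. 40 = 32 + 8.
88^1 ≡ 88 (mod 139)
88^2 ≡ 88^2 = 7744 ≡ 99 (mod 139)
88^4 ≡ 99^2 = 9801 ≡ 71 (mod 139)
88^8 ≡ 71^2 = 5041 ≡ 37 (mod 139)
88^16 ≡ 37^2 = 1369 ≡ 118 (mod 139)
88^32 ≡ 118^2 = 13924 ≡ 24 (mod 139)
88^40 = 88^32 × 88^8 ≡ 24 × 37 (mod 139).
24 × 37 = 888 ≡ 54 (mod 139).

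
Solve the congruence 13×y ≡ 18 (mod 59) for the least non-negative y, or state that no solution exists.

15

gcd(13, 59) = 1, so a unique solution mod 59 exists.
13⁻¹ ≡ 50 (mod 59).
y ≡ 50×18 ≡ 15 (mod 59).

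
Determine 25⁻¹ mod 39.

25

Run the extended Euclidean algorithm:
39 = 1×25 + 14
25 = 1×14 + 11
14 = 1×11 + 3
11 = 3×3 + 2
3 = 1×2 + 1
2 = 2×1 + 0
gcd(25, 39) = 1, so the inverse exists.
Bézout: 1 = 9×39 − 14×25.
So 25⁻¹ ≡ −14 ≡ 25 (mod 39).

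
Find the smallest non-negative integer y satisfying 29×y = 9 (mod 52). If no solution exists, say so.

gcd(29, 52) = 1, so a unique solution mod 52 exists.
29⁻¹ ≡ 9 (mod 52).
y ≡ 9×9 ≡ 29 (mod 52).

29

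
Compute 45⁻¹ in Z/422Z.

422 = 9*45 + 17
45 = 2*17 + 11
17 = 1*11 + 6
11 = 1*6 + 5
6 = 1*5 + 1
5 = 5*1 + 0
gcd(45, 422) = 1, so the inverse exists.
Back-substitute for 1:
1 = 1*6 − 1*5
  = −1*11 + 2*6
  = 2*17 − 3*11
  = −3*45 + 8*17
  = 8*422 − 75*45
So 45⁻¹ ≡ −75 ≡ 347 (mod 422).

347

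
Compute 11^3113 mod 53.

11^1 ≡ 11 (mod 53)
11^2 ≡ 11^2 = 121 ≡ 15 (mod 53)
11^4 ≡ 15^2 = 225 ≡ 13 (mod 53)
11^8 ≡ 13^2 = 169 ≡ 10 (mod 53)
11^16 ≡ 10^2 = 100 ≡ 47 (mod 53)
11^32 ≡ 47^2 = 2209 ≡ 36 (mod 53)
11^64 ≡ 36^2 = 1296 ≡ 24 (mod 53)
11^128 ≡ 24^2 = 576 ≡ 46 (mod 53)
11^256 ≡ 46^2 = 2116 ≡ 49 (mod 53)
11^512 ≡ 49^2 = 2401 ≡ 16 (mod 53)
11^1024 ≡ 16^2 = 256 ≡ 44 (mod 53)
11^2048 ≡ 44^2 = 1936 ≡ 28 (mod 53)
11^3113 = 11^2048 × 11^1024 × 11^32 × 11^8 × 11^1 ≡ 28 × 44 × 36 × 10 × 11 (mod 53).
Accumulate the product:
28 × 44 = 1232 ≡ 13
13 × 36 = 468 ≡ 44
44 × 10 = 440 ≡ 16
16 × 11 = 176 ≡ 17

17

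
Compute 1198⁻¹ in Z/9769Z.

9769 = 8·1198 + 185
1198 = 6·185 + 88
185 = 2·88 + 9
88 = 9·9 + 7
9 = 1·7 + 2
7 = 3·2 + 1
2 = 2·1 + 0
gcd(1198, 9769) = 1, so the inverse exists.
Back-substitute for 1:
1 = 1·7 − 3·2
  = −3·9 + 4·7
  = 4·88 − 39·9
  = −39·185 + 82·88
  = 82·1198 − 531·185
  = −531·9769 + 4330·1198
So 1198⁻¹ ≡ 4330 (mod 9769).

4330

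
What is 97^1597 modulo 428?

113

97^1 ≡ 97 (mod 428)
97^2 ≡ 97^2 = 9409 ≡ 421 (mod 428)
97^4 ≡ 421^2 = 177241 ≡ 49 (mod 428)
97^8 ≡ 49^2 = 2401 ≡ 261 (mod 428)
97^16 ≡ 261^2 = 68121 ≡ 69 (mod 428)
97^32 ≡ 69^2 = 4761 ≡ 53 (mod 428)
97^64 ≡ 53^2 = 2809 ≡ 241 (mod 428)
97^128 ≡ 241^2 = 58081 ≡ 301 (mod 428)
97^256 ≡ 301^2 = 90601 ≡ 293 (mod 428)
97^512 ≡ 293^2 = 85849 ≡ 249 (mod 428)
97^1024 ≡ 249^2 = 62001 ≡ 369 (mod 428)
97^1597 = 97^1024 × 97^512 × 97^32 × 97^16 × 97^8 × 97^4 × 97^1 ≡ 369 × 249 × 53 × 69 × 261 × 49 × 97 (mod 428).
Accumulate the product:
369 × 249 = 91881 ≡ 289
289 × 53 = 15317 ≡ 337
337 × 69 = 23253 ≡ 141
141 × 261 = 36801 ≡ 421
421 × 49 = 20629 ≡ 85
85 × 97 = 8245 ≡ 113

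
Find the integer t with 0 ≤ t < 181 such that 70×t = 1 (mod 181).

75

181 = 2·70 + 41
70 = 1·41 + 29
41 = 1·29 + 12
29 = 2·12 + 5
12 = 2·5 + 2
5 = 2·2 + 1
2 = 2·1 + 0
gcd(70, 181) = 1, so the inverse exists.
Bézout: 1 = −29·181 + 75·70.
So 70⁻¹ ≡ 75 (mod 181).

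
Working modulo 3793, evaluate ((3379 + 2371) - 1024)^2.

1892

3379 + 2371 = 5750 ≡ 1957 (mod 3793)
1957 - 1024 = 933
(933)^2 ≡ 1892 (mod 3793)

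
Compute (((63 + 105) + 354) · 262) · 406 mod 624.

63 + 105 = 168
168 + 354 = 522
522 · 262 = 136764 ≡ 108 (mod 624)
108 · 406 = 43848 ≡ 168 (mod 624)

168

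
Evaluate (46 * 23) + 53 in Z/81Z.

46 * 23 = 1058 ≡ 5 (mod 81)
5 + 53 = 58

58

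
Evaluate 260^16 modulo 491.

387

260^1 ≡ 260 (mod 491)
260^2 ≡ 260^2 = 67600 ≡ 333 (mod 491)
260^4 ≡ 333^2 = 110889 ≡ 414 (mod 491)
260^8 ≡ 414^2 = 171396 ≡ 37 (mod 491)
260^16 ≡ 37^2 = 1369 ≡ 387 (mod 491)
So 260^16 ≡ 387 (mod 491).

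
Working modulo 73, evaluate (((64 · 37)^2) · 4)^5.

64 · 37 = 2368 ≡ 32 (mod 73)
(32)^2 ≡ 2 (mod 73)
2 · 4 = 8
(8)^5 ≡ 64 (mod 73)

64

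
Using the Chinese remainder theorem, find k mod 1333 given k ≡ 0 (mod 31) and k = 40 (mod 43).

341

31⁻¹ mod 43: 31·25 ≡ 1 (mod 43), so 31⁻¹ ≡ 25.
k = 0 + 31·((40 − 0)·25 mod 43) = 0 + 31·11 = 341.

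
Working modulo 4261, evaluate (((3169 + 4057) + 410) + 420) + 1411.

945

3169 + 4057 = 7226 ≡ 2965 (mod 4261)
2965 + 410 = 3375
3375 + 420 = 3795
3795 + 1411 = 5206 ≡ 945 (mod 4261)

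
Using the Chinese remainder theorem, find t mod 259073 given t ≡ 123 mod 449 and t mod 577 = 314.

256502

449⁻¹ mod 577: 449×293 ≡ 1 (mod 577), so 449⁻¹ ≡ 293.
t = 123 + 449×((314 − 123)×293 mod 577) = 123 + 449×571 = 256502.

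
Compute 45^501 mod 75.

0

Compute successive squares:
45^1 ≡ 45 (mod 75)
45^2 ≡ 45^2 = 2025 ≡ 0 (mod 75)
45^4 ≡ 0^2 = 0 (mod 75)
45^8 ≡ 0^2 = 0 (mod 75)
45^16 ≡ 0^2 = 0 (mod 75)
45^32 ≡ 0^2 = 0 (mod 75)
45^64 ≡ 0^2 = 0 (mod 75)
45^128 ≡ 0^2 = 0 (mod 75)
45^256 ≡ 0^2 = 0 (mod 75)
45^501 = 45^256 · 45^128 · 45^64 · 45^32 · 45^16 · 45^4 · 45^1 ≡ 0 · 0 · 0 · 0 · 0 · 0 · 45 (mod 75).
Accumulate the product:
0 · 0 = 0
0 · 0 = 0
0 · 0 = 0
0 · 0 = 0
0 · 0 = 0
0 · 45 = 0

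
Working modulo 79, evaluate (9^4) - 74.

(9)^4 ≡ 4 (mod 79)
4 - 74 = -70 ≡ 9 (mod 79)

9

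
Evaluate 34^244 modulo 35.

1

Using repeated squaring:
244 in binary is 11110100, i.e. 244 = 128 + 64 + 32 + 16 + 4.
34^1 ≡ 34 (mod 35)
34^2 ≡ 34^2 = 1156 ≡ 1 (mod 35)
34^4 ≡ 1^2 = 1 (mod 35)
34^8 ≡ 1^2 = 1 (mod 35)
34^16 ≡ 1^2 = 1 (mod 35)
34^32 ≡ 1^2 = 1 (mod 35)
34^64 ≡ 1^2 = 1 (mod 35)
34^128 ≡ 1^2 = 1 (mod 35)
34^244 = 34^128 × 34^64 × 34^32 × 34^16 × 34^4 ≡ 1 × 1 × 1 × 1 × 1 (mod 35).
Accumulate the product:
1 × 1 = 1
1 × 1 = 1
1 × 1 = 1
1 × 1 = 1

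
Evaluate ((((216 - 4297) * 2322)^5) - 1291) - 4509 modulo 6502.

3744

216 - 4297 = -4081 ≡ 2421 (mod 6502)
2421 * 2322 = 5621562 ≡ 3834 (mod 6502)
(3834)^5 ≡ 3042 (mod 6502)
3042 - 1291 = 1751
1751 - 4509 = -2758 ≡ 3744 (mod 6502)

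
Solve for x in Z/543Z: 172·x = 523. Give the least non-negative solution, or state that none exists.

505

gcd(172, 543) = 1, so a unique solution mod 543 exists.
172⁻¹ ≡ 382 (mod 543).
x ≡ 382·523 ≡ 505 (mod 543).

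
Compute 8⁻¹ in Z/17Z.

By the extended Euclidean algorithm:
17 = 2*8 + 1
8 = 8*1 + 0
gcd(8, 17) = 1, so the inverse exists.
Back-substitute for 1:
1 = 1*17 − 2*8
So 8⁻¹ ≡ −2 ≡ 15 (mod 17).

15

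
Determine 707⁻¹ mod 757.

651

Apply the Euclidean algorithm and back-substitute:
757 = 1·707 + 50
707 = 14·50 + 7
50 = 7·7 + 1
7 = 7·1 + 0
gcd(707, 757) = 1, so the inverse exists.
Bézout: 1 = 99·757 − 106·707.
So 707⁻¹ ≡ −106 ≡ 651 (mod 757).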